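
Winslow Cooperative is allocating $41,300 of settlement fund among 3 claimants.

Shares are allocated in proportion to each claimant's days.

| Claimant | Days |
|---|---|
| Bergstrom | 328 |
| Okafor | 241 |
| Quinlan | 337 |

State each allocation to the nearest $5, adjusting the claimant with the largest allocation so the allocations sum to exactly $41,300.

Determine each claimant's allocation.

Bergstrom: $14,950 | Okafor: $10,985 | Quinlan: $15,365

Days total: 906.
Raw shares: Bergstrom 328/906 × $41,300 = 14,951.88; Okafor 241/906 × $41,300 = 10,985.98; Quinlan 337/906 × $41,300 = 15,362.14.
Rounded to nearest $5: Bergstrom $14,950; Okafor $10,985; Quinlan $15,360. Sum = $41,295.
Difference $41,300 − $41,295 = +$5 applied to largest allocation (Quinlan): Quinlan becomes $15,365.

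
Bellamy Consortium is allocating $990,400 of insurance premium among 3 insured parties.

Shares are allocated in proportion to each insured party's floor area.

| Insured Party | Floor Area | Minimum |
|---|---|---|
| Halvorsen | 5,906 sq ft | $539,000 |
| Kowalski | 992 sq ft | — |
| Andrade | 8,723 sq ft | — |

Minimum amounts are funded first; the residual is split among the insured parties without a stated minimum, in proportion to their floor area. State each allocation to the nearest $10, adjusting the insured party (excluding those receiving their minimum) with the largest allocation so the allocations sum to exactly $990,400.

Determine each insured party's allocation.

Minimums first: Halvorsen $539,000. Residual $451,400.
Residual split over remaining floor area 9,715: Kowalski 46,092.52 → $46,090; Andrade 405,307.48 → $405,310.

Halvorsen: $539,000 | Kowalski: $46,090 | Andrade: $405,310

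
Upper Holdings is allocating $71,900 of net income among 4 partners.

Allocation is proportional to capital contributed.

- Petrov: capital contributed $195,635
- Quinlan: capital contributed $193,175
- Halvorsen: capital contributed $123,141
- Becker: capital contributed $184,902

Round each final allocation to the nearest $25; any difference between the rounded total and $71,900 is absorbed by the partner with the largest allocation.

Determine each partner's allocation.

Combined capital contributed = 696,853.
Pro-rata amounts: Petrov 195,635/696,853 × $71,900 = 20,185.26; Quinlan 193,175/696,853 × $71,900 = 19,931.44; Halvorsen 123,141/696,853 × $71,900 = 12,705.46; Becker 184,902/696,853 × $71,900 = 19,077.85.
At nearest $25: Petrov $20,175; Quinlan $19,925; Halvorsen $12,700; Becker $19,075. Sum = $71,875.
Difference $71,900 − $71,875 = +$25 applied to largest allocation (Petrov): Petrov becomes $20,200.

Petrov: $20,200 | Quinlan: $19,925 | Halvorsen: $12,700 | Becker: $19,075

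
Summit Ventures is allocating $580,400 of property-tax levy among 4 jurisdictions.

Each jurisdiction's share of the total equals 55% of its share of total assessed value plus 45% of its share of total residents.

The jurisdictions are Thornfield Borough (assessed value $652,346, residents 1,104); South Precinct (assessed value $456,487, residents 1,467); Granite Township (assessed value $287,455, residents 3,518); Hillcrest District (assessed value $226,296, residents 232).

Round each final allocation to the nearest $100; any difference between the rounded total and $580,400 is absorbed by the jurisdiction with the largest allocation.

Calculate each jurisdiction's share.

Thornfield Borough: $174,000 · South Precinct: $150,400 · Granite Township: $201,900 · Hillcrest District: $54,100

Assessed value total 1,622,584; residents total 6,321.
Composite weights (55% assessed value + 45% residents): Thornfield Borough 0.2997; South Precinct 0.2592; Granite Township 0.3479; Hillcrest District 0.0932.
Pro-rata amounts: Thornfield Borough 173,956.30; South Precinct 150,422.81; Granite Township 201,914.31; Hillcrest District 54,106.58.
Rounded to nearest $100: Thornfield Borough $174,000; South Precinct $150,400; Granite Township $201,900; Hillcrest District $54,100. Sum = $580,400.
Sum already equals the total — no adjustment.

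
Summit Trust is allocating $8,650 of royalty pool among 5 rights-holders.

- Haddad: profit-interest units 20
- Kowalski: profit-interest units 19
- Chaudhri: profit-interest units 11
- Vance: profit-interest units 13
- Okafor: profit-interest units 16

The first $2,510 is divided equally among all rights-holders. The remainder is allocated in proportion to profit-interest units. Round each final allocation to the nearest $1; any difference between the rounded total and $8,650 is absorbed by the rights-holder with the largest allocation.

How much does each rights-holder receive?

First tranche $2,510 split equally: $502 each.
Remainder $6,140 by profit-interest units (total 79): Haddad 1,554.43 → $1,554; Kowalski 1,476.71 → $1,477; Chaudhri 854.94 → $855; Vance 1,010.38 → $1,010; Okafor 1,243.54 → $1,244.
Totals: Haddad $502 + $1,554 = $2,056; Kowalski $502 + $1,477 = $1,979; Chaudhri $502 + $855 = $1,357; Vance $502 + $1,010 = $1,512; Okafor $502 + $1,244 = $1,746.

Haddad: $2,056 · Kowalski: $1,979 · Chaudhri: $1,357 · Vance: $1,512 · Okafor: $1,746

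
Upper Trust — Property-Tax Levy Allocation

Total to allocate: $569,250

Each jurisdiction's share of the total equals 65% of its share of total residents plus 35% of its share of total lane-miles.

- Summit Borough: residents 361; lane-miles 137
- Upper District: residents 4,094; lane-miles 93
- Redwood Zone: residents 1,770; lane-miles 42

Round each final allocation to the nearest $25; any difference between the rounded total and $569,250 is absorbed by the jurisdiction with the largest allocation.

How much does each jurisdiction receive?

Totals — residents 6,225, lane-miles 272.
Blended shares (65% residents + 35% lane-miles): Summit Borough 0.2140; Upper District 0.5472; Redwood Zone 0.2389.
Raw shares: Summit Borough 121,808.99; Upper District 311,468.02; Redwood Zone 135,972.99.
After rounding ($25): Summit Borough $121,800; Upper District $311,475; Redwood Zone $135,975. Sum = $569,250.
Rounded total matches; no reconciliation needed.

Summit Borough: $121,800; Upper District: $311,475; Redwood Zone: $135,975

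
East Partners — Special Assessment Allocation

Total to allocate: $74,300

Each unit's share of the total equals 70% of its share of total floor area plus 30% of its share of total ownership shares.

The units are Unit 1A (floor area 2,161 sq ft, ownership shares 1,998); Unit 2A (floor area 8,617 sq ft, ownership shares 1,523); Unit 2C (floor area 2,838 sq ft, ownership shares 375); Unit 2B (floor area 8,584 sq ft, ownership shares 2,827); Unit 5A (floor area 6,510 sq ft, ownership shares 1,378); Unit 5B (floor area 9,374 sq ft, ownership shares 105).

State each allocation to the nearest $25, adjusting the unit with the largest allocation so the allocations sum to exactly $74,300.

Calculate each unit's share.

Unit 1A: $8,375 | Unit 2A: $15,900 | Unit 2C: $4,900 | Unit 2B: $19,425 | Unit 5A: $12,625 | Unit 5B: $13,075

Floor area total 38,084; ownership shares total 8,206.
Composite weights (70% floor area + 30% ownership shares): Unit 1A 0.1128; Unit 2A 0.2141; Unit 2C 0.0659; Unit 2B 0.2611; Unit 5A 0.1700; Unit 5B 0.1761.
Unrounded shares: Unit 1A 8,378.38; Unit 2A 15,904.87; Unit 2C 4,894.37; Unit 2B 19,401.87; Unit 5A 12,633.55; Unit 5B 13,086.96.
Rounded to nearest $25: Unit 1A $8,375; Unit 2A $15,900; Unit 2C $4,900; Unit 2B $19,400; Unit 5A $12,625; Unit 5B $13,075. Sum = $74,275.
Difference $74,300 − $74,275 = +$25 applied to largest allocation (Unit 2B): Unit 2B becomes $19,425.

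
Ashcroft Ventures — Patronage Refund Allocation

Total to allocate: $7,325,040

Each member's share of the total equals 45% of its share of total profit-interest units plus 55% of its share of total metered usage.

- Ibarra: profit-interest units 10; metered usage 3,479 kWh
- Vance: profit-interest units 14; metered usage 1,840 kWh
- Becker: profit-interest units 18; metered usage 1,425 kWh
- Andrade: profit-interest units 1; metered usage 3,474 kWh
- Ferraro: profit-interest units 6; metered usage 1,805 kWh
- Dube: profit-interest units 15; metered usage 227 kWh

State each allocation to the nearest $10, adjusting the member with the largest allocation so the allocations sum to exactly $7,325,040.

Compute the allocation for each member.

Profit-interest units total 64; metered usage total 12,250.
Combined weights (45% profit-interest units + 55% metered usage): Ibarra 0.2265; Vance 0.1810; Becker 0.1905; Andrade 0.1630; Ferraro 0.1232; Dube 0.1157.
Pro-rata amounts: Ibarra 1,659,213.12; Vance 1,326,196.62; Becker 1,395,728.44; Andrade 1,194,031.04; Ferraro 902,652.35; Dube 847,218.42.
Rounded to nearest $10: Ibarra $1,659,210; Vance $1,326,200; Becker $1,395,730; Andrade $1,194,030; Ferraro $902,650; Dube $847,220. Sum = $7,325,040.
No rounding difference to absorb.

Ibarra: $1,659,210 · Vance: $1,326,200 · Becker: $1,395,730 · Andrade: $1,194,030 · Ferraro: $902,650 · Dube: $847,220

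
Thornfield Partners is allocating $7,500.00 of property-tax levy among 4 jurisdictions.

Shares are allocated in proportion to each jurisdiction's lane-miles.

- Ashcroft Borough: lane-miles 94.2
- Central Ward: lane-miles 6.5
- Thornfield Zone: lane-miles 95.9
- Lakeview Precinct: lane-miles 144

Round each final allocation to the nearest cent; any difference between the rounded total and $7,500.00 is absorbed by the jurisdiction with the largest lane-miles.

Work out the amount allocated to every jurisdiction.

Ashcroft Borough: $2,074.28 · Central Ward: $143.13 · Thornfield Zone: $2,111.71 · Lakeview Precinct: $3,170.88

Sum of lane-miles: 94.2 + 6.5 + 95.9 + 144 = 340.6.
Pro-rata amounts: Ashcroft Borough 2,074.2807; Central Ward 143.1298; Thornfield Zone 2,111.7146; Lakeview Precinct 3,170.8749.
Rounded to nearest cent: Ashcroft Borough $2,074.28; Central Ward $143.13; Thornfield Zone $2,111.71; Lakeview Precinct $3,170.87. Sum = $7,499.99.
Difference $7,500.00 − $7,499.99 = +$0.01 applied to largest lane-miles (Lakeview Precinct): Lakeview Precinct becomes $3,170.88.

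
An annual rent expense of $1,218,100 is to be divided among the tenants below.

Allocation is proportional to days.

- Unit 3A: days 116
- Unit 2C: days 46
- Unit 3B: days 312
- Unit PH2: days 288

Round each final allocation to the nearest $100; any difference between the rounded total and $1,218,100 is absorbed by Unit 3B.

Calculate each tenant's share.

Combined days = 762.
Pro-rata amounts: Unit 3A 116/762 × $1,218,100 = 185,432.55; Unit 2C 46/762 × $1,218,100 = 73,533.60; Unit 3B 312/762 × $1,218,100 = 498,749.61; Unit PH2 288/762 × $1,218,100 = 460,384.25.
Rounded to nearest $100: Unit 3A $185,400; Unit 2C $73,500; Unit 3B $498,700; Unit PH2 $460,400. Sum = $1,218,000.
Difference $1,218,100 − $1,218,000 = +$100 applied to Unit 3B: Unit 3B becomes $498,800.

Unit 3A: $185,400; Unit 2C: $73,500; Unit 3B: $498,800; Unit PH2: $460,400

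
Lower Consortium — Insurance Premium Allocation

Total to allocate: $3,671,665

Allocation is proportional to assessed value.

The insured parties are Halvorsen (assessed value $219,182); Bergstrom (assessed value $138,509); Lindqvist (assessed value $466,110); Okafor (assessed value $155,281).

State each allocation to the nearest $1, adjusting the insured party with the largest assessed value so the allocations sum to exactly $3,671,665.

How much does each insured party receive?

Assessed value total: 979,082.
Raw shares: Halvorsen 219,182/979,082 × $3,671,665 = 821,956.57; Bergstrom 138,509/979,082 × $3,671,665 = 519,423.96; Lindqvist 466,110/979,082 × $3,671,665 = 1,747,963.68; Okafor 155,281/979,082 × $3,671,665 = 582,320.80.
After rounding ($1): Halvorsen $821,957; Bergstrom $519,424; Lindqvist $1,747,964; Okafor $582,321. Sum = $3,671,666.
Difference $3,671,665 − $3,671,666 = −$1 applied to largest assessed value (Lindqvist): Lindqvist becomes $1,747,963.

Halvorsen: $821,957 · Bergstrom: $519,424 · Lindqvist: $1,747,963 · Okafor: $582,321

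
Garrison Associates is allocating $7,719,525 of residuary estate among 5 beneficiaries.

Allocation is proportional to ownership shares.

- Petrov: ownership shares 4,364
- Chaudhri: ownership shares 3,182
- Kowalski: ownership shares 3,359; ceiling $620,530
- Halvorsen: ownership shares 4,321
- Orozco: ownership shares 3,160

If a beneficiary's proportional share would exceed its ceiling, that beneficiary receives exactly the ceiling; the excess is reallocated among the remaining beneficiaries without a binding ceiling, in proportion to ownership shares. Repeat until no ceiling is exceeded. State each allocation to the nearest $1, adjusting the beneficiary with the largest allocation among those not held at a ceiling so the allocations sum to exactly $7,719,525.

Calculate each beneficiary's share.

Petrov: $2,061,623 · Chaudhri: $1,503,228 · Kowalski: $620,530 · Halvorsen: $2,041,309 · Orozco: $1,492,835

Total ownership shares = 18,386.
Unconstrained shares: Petrov 1,832,264.07; Chaudhri 1,335,990.89; Kowalski 1,410,305.91; Halvorsen 1,814,210.13; Orozco 1,326,754.00.
Cap binds for Kowalski ($620,530); balance $7,098,995 reallocated over remaining ownership shares 15,027.
Remaining shares: Petrov 2,061,623.36 → $2,061,623; Chaudhri 1,503,227.66 → $1,503,228; Halvorsen 2,041,309.47 → $2,041,309; Orozco 1,492,834.51 → $1,492,835.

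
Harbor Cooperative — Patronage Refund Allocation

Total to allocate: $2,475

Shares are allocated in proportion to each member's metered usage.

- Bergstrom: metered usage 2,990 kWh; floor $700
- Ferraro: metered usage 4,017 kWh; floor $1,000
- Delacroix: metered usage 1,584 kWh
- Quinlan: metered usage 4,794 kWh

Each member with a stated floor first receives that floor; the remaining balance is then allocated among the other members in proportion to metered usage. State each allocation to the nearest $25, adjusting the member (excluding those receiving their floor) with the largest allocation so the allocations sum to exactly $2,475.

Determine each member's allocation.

Fund the minimums — Bergstrom $700; Ferraro $1,000. Remaining pool $775.
Remaining pool split over remaining metered usage 6,378: Delacroix 192.47 → $200; Quinlan 582.53 → $575.

Bergstrom: $700; Ferraro: $1,000; Delacroix: $200; Quinlan: $575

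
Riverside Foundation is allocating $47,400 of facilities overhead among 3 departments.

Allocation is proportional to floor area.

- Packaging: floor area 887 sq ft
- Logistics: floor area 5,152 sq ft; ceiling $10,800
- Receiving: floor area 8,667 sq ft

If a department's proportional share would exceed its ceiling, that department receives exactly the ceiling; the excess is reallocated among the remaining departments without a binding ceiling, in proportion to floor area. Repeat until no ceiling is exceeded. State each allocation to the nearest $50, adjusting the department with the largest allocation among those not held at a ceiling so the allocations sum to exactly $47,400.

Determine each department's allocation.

Packaging: $3,400 · Logistics: $10,800 · Receiving: $33,200

Combined floor area = 14,706.
Proportional shares (ignoring caps): Packaging 2,858.96; Logistics 16,605.79; Receiving 27,935.25.
Capped: Logistics ($10,800); balance $36,600 reallocated over remaining floor area 9,554.
Shares after redistribution: Packaging 3,397.97 → $3,400; Receiving 33,202.03 → $33,200.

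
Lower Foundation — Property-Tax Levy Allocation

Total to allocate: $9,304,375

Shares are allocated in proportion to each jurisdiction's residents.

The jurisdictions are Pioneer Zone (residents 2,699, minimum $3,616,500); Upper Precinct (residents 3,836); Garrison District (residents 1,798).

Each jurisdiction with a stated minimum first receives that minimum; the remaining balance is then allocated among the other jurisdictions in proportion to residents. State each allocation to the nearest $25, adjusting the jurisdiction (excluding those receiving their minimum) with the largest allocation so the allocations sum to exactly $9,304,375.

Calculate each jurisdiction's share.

Pioneer Zone: $3,616,500 | Upper Precinct: $3,872,675 | Garrison District: $1,815,200

Guaranteed amounts: Pioneer Zone $3,616,500. Residual $5,687,875.
Residual split over remaining residents 5,634: Upper Precinct 3,872,681.66 → $3,872,675; Garrison District 1,815,193.34 → $1,815,200.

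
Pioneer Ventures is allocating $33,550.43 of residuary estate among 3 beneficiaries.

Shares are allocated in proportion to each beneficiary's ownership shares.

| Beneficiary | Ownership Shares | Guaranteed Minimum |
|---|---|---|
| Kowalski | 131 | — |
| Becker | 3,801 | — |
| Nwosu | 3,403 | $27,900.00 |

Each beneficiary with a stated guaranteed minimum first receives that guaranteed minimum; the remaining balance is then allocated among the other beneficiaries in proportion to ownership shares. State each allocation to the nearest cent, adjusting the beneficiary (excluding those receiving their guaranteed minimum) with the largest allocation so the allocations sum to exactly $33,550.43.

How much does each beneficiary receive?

Kowalski: $188.25; Becker: $5,462.18; Nwosu: $27,900.00

Minimums first: Nwosu $27,900.00. Residual $5,650.43.
Residual split over remaining ownership shares 3,932: Kowalski 188.2519 → $188.25; Becker 5,462.1781 → $5,462.18.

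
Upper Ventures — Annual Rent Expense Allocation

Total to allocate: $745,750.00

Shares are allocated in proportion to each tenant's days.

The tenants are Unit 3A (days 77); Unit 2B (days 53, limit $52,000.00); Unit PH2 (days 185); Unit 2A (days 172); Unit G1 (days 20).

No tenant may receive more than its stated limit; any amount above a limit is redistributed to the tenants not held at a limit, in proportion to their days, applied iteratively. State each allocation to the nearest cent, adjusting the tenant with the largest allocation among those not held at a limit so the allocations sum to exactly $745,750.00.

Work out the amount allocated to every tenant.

Sum of days: 507.
Pro-rata shares before constraints: Unit 3A 113,259.8619; Unit 2B 77,958.0868; Unit PH2 272,117.8501; Unit 2A 252,996.0552; Unit G1 29,418.1460.
Cap binds for Unit 2B ($52,000.00); balance $693,750.00 reallocated over remaining days 454.
Remaining shares: Unit 3A 117,662.4449 → $117,662.44; Unit PH2 282,695.4846 → $282,695.48; Unit 2A 262,830.3965 → $262,830.40; Unit G1 30,561.6740 → $30,561.67.
Rounding difference +$0.01 applied to Unit PH2 → $282,695.49.

Unit 3A: $117,662.44 | Unit 2B: $52,000.00 | Unit PH2: $282,695.49 | Unit 2A: $262,830.40 | Unit G1: $30,561.67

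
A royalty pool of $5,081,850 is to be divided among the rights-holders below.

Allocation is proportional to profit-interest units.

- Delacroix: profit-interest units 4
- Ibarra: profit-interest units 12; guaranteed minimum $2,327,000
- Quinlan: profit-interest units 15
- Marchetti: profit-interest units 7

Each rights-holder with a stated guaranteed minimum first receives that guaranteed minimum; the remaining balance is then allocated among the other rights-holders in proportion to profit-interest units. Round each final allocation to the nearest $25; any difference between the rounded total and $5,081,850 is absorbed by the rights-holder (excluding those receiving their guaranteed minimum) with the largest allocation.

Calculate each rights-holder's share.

Minimums first: Ibarra $2,327,000. Balance $2,754,850.
Balance split over remaining profit-interest units 26: Delacroix 423,823.08 → $423,825; Quinlan 1,589,336.54 → $1,589,325; Marchetti 741,690.38 → $741,700.

Delacroix: $423,825 · Ibarra: $2,327,000 · Quinlan: $1,589,325 · Marchetti: $741,700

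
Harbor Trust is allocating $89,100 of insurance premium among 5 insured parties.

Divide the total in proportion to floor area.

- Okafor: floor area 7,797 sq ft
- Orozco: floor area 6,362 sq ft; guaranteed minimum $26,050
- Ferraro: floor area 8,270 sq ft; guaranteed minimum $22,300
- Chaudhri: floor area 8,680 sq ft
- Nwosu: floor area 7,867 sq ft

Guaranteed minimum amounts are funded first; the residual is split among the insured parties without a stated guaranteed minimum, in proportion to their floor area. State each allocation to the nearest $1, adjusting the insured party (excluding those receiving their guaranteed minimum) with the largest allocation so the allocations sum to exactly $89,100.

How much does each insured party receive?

Okafor: $13,052 | Orozco: $26,050 | Ferraro: $22,300 | Chaudhri: $14,529 | Nwosu: $13,169

Minimums first: Orozco $26,050; Ferraro $22,300. Remaining pool $40,750.
Remaining pool split over remaining floor area 24,344: Okafor 13,051.58 → $13,052; Chaudhri 14,529.66 → $14,530; Nwosu 13,168.76 → $13,169.
Rounding difference −$1 applied to Chaudhri → $14,529.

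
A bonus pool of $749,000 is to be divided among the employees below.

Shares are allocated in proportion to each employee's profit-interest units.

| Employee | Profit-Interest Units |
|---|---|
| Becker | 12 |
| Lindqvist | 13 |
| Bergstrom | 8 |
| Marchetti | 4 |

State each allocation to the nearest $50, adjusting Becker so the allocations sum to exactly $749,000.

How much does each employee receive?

Profit-interest units total: 37.
Proportional shares: Becker 12/37 × $749,000 = 242,918.92; Lindqvist 13/37 × $749,000 = 263,162.16; Bergstrom 8/37 × $749,000 = 161,945.95; Marchetti 4/37 × $749,000 = 80,972.97.
Rounded to nearest $50: Becker $242,900; Lindqvist $263,150; Bergstrom $161,950; Marchetti $80,950. Sum = $748,950.
Difference $749,000 − $748,950 = +$50 applied to Becker: Becker becomes $242,950.

Becker: $242,950 · Lindqvist: $263,150 · Bergstrom: $161,950 · Marchetti: $80,950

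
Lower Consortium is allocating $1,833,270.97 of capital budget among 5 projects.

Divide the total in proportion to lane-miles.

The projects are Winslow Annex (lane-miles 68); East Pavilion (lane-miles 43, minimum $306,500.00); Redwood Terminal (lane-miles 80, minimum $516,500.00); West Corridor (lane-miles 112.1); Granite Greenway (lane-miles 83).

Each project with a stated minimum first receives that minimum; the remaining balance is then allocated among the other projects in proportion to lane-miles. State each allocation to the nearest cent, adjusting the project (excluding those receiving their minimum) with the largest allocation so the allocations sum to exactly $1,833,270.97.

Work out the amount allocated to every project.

Guaranteed amounts: East Pavilion $306,500.00; Redwood Terminal $516,500.00. Remaining pool $1,010,270.97.
Remaining pool split over remaining lane-miles 263.1: Winslow Annex 261,111.4632 → $261,111.46; West Corridor 430,449.9268 → $430,449.93; Granite Greenway 318,709.5800 → $318,709.58.

Winslow Annex: $261,111.46; East Pavilion: $306,500.00; Redwood Terminal: $516,500.00; West Corridor: $430,449.93; Granite Greenway: $318,709.58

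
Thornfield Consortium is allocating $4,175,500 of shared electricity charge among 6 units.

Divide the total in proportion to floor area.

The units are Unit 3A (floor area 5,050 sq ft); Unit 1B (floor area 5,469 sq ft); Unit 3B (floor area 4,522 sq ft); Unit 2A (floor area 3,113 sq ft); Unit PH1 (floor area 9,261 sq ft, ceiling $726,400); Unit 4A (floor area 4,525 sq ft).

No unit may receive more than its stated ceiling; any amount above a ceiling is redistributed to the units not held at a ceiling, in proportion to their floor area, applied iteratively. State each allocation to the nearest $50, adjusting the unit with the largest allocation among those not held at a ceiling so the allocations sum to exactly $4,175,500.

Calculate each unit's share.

Unit 3A: $768,000 · Unit 1B: $831,750 · Unit 3B: $687,700 · Unit 2A: $473,450 · Unit PH1: $726,400 · Unit 4A: $688,200

Combined floor area = 31,940.
Pro-rata shares before constraints: Unit 3A 660,183.94; Unit 1B 714,959.60; Unit 3B 591,158.77; Unit 2A 406,960.91; Unit PH1 1,210,685.83; Unit 4A 591,550.95.
Capped: Unit PH1 ($726,400); balance $3,449,100 reallocated over remaining floor area 22,679.
Redistributed shares: Unit 3A 768,021.30 → $768,000; Unit 1B 831,744.25 → $831,750; Unit 3B 687,721.25 → $687,700; Unit 2A 473,435.70 → $473,450; Unit 4A 688,177.50 → $688,200.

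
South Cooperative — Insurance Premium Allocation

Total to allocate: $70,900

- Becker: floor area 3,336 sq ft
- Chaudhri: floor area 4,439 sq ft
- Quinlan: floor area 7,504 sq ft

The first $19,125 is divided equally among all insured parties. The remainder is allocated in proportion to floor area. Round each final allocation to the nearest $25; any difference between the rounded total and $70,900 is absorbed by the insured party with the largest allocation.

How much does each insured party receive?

Equal tier: $19,125 ÷ 3 = $6,375 apiece.
Remainder $51,775 by floor area (total 15,279): Becker 11,304.50 → $11,300; Chaudhri 15,042.16 → $15,050; Quinlan 25,428.34 → $25,425.
Totals: Becker $6,375 + $11,300 = $17,675; Chaudhri $6,375 + $15,050 = $21,425; Quinlan $6,375 + $25,425 = $31,800.

Becker: $17,675; Chaudhri: $21,425; Quinlan: $31,800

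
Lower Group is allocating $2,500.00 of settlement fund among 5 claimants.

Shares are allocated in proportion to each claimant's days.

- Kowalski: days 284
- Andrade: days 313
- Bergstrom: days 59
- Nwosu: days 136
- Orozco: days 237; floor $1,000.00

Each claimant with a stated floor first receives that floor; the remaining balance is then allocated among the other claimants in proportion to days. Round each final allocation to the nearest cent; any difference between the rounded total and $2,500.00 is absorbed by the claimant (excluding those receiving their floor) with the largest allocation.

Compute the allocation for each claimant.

Guaranteed amounts: Orozco $1,000.00. Remaining pool $1,500.00.
Remaining pool split over remaining days 792: Kowalski 537.8788 → $537.88; Andrade 592.8030 → $592.80; Bergstrom 111.7424 → $111.74; Nwosu 257.5758 → $257.58.

Kowalski: $537.88; Andrade: $592.80; Bergstrom: $111.74; Nwosu: $257.58; Orozco: $1,000.00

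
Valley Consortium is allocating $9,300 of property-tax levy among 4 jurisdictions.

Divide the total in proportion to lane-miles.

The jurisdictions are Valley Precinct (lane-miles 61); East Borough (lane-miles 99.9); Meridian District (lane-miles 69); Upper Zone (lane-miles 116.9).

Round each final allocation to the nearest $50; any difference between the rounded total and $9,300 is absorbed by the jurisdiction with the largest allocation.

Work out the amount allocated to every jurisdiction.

Lane-miles total: 346.8.
Proportional shares: Valley Precinct 61/346.8 × $9,300 = 1,635.81; East Borough 99.9/346.8 × $9,300 = 2,678.98; Meridian District 69/346.8 × $9,300 = 1,850.35; Upper Zone 116.9/346.8 × $9,300 = 3,134.86.
After rounding ($50): Valley Precinct $1,650; East Borough $2,700; Meridian District $1,850; Upper Zone $3,150. Sum = $9,350.
Difference $9,300 − $9,350 = −$50 applied to largest allocation (Upper Zone): Upper Zone becomes $3,100.

Valley Precinct: $1,650 · East Borough: $2,700 · Meridian District: $1,850 · Upper Zone: $3,100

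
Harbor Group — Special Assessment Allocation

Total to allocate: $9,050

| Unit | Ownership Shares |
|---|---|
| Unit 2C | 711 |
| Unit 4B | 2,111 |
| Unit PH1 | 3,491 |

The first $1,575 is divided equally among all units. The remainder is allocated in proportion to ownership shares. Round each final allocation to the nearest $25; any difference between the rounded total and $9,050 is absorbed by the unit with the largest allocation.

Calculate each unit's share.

Equal tier: $1,575 ÷ 3 = $525 apiece.
Remainder $7,475 by ownership shares (total 6,313): Unit 2C 841.87 → $850; Unit 4B 2,499.56 → $2,500; Unit PH1 4,133.57 → $4,125.
Totals: Unit 2C $525 + $850 = $1,375; Unit 4B $525 + $2,500 = $3,025; Unit PH1 $525 + $4,125 = $4,650.

Unit 2C: $1,375 | Unit 4B: $3,025 | Unit PH1: $4,650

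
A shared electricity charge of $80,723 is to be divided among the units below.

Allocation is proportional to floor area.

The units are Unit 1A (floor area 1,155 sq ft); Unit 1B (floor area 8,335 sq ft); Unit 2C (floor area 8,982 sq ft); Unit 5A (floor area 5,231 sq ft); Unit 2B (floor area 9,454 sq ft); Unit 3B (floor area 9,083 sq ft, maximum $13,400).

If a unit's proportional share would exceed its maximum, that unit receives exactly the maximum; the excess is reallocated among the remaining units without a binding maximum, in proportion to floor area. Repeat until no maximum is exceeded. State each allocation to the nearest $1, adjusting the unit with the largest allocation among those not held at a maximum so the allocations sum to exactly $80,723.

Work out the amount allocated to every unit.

Floor area total: 42,240.
Proportional shares (ignoring caps): Unit 1A 2,207.27; Unit 1B 15,928.65; Unit 2C 17,165.10; Unit 5A 9,996.73; Unit 2B 18,067.12; Unit 3B 17,358.12.
Held at cap: Unit 3B ($13,400); balance $67,323 reallocated over remaining floor area 33,157.
Shares after redistribution: Unit 1A 2,345.15 → $2,345; Unit 1B 16,923.64 → $16,924; Unit 2C 18,237.33 → $18,237; Unit 5A 10,621.18 → $10,621; Unit 2B 19,195.69 → $19,196.

Unit 1A: $2,345; Unit 1B: $16,924; Unit 2C: $18,237; Unit 5A: $10,621; Unit 2B: $19,196; Unit 3B: $13,400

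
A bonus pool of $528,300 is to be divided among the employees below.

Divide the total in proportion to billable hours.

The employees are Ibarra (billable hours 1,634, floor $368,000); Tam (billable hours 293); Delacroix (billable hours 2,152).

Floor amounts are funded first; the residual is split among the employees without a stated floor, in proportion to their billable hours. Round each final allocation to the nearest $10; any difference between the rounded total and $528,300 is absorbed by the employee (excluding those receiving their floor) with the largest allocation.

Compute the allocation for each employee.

Guaranteed amounts: Ibarra $368,000. Balance $160,300.
Balance split over remaining billable hours 2,445: Tam 19,209.78 → $19,210; Delacroix 141,090.22 → $141,090.

Ibarra: $368,000 | Tam: $19,210 | Delacroix: $141,090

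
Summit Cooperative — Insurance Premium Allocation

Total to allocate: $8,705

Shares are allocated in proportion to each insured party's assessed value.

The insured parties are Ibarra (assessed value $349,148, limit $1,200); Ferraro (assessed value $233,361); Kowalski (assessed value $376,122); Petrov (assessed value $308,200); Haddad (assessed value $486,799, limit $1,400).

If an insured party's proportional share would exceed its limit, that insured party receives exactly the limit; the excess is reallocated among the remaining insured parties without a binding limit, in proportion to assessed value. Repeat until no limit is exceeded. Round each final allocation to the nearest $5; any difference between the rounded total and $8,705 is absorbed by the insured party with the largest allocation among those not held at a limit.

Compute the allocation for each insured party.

Total assessed value = 1,753,630.
Unconstrained shares: Ibarra 1,733.17; Ferraro 1,158.40; Kowalski 1,867.07; Petrov 1,529.90; Haddad 2,416.46.
Capped: Ibarra ($1,200), Haddad ($1,400); balance $6,105 reallocated over remaining assessed value 917,683.
Remaining shares: Ferraro 1,552.46 → $1,550; Kowalski 2,502.20 → $2,500; Petrov 2,050.34 → $2,050.
Rounding difference +$5 applied to Kowalski → $2,505.

Ibarra: $1,200 | Ferraro: $1,550 | Kowalski: $2,505 | Petrov: $2,050 | Haddad: $1,400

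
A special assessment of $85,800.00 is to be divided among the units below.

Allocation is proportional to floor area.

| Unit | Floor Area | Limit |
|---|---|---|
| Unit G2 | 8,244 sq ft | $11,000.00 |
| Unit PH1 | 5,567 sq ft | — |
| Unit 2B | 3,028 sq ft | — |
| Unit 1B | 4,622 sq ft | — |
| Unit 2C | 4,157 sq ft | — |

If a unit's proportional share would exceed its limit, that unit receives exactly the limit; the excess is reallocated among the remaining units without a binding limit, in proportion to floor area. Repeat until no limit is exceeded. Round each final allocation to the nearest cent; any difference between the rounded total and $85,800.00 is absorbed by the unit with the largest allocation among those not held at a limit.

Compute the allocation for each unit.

Unit G2: $11,000.00; Unit PH1: $23,967.52; Unit 2B: $13,036.40; Unit 1B: $19,899.02; Unit 2C: $17,897.06

Floor area total: 25,618.
Proportional shares (ignoring caps): Unit G2 27,610.8674; Unit PH1 18,645.0386; Unit 2B 10,141.4006; Unit 1B 15,480.0375; Unit 2C 13,922.6559.
Capped: Unit G2 ($11,000.00); remaining pool $74,800.00 reallocated over remaining floor area 17,374.
Remaining shares: Unit PH1 23,967.5147 → $23,967.51; Unit 2B 13,036.3992 → $13,036.40; Unit 1B 19,899.0215 → $19,899.02; Unit 2C 17,897.0646 → $17,897.06.
Rounding difference +$0.01 applied to Unit PH1 → $23,967.52.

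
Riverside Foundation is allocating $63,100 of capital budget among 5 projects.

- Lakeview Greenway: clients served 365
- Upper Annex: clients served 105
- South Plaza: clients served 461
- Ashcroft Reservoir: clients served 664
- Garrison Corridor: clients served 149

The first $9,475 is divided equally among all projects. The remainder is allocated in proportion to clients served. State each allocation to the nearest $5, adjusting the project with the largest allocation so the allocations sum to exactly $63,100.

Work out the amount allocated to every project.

Lakeview Greenway: $13,120; Upper Annex: $5,125; South Plaza: $16,070; Ashcroft Reservoir: $22,310; Garrison Corridor: $6,475

First tranche $9,475 split equally: $1,895 each.
Remainder $53,625 by clients served (total 1,744): Lakeview Greenway 11,223.12 → $11,225; Upper Annex 3,228.57 → $3,230; South Plaza 14,174.96 → $14,175; Ashcroft Reservoir 20,416.86 → $20,415; Garrison Corridor 4,581.49 → $4,580.
Totals: Lakeview Greenway $1,895 + $11,225 = $13,120; Upper Annex $1,895 + $3,230 = $5,125; South Plaza $1,895 + $14,175 = $16,070; Ashcroft Reservoir $1,895 + $20,415 = $22,310; Garrison Corridor $1,895 + $4,580 = $6,475.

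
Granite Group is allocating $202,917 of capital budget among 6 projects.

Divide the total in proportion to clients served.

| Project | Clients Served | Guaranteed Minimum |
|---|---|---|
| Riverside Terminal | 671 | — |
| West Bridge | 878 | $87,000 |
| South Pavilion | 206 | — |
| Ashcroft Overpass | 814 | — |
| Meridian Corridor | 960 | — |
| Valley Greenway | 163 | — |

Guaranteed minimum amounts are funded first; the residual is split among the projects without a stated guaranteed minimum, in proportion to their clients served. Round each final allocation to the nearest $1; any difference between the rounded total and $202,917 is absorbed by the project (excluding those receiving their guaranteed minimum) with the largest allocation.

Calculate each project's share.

Riverside Terminal: $27,640; West Bridge: $87,000; South Pavilion: $8,486; Ashcroft Overpass: $33,531; Meridian Corridor: $39,546; Valley Greenway: $6,714

Guaranteed amounts: West Bridge $87,000. Remaining pool $115,917.
Remaining pool split over remaining clients served 2,814: Riverside Terminal 27,640.48 → $27,640; South Pavilion 8,485.75 → $8,486; Ashcroft Overpass 33,531.07 → $33,531; Meridian Corridor 39,545.25 → $39,545; Valley Greenway 6,714.45 → $6,714.
Rounding difference +$1 applied to Meridian Corridor → $39,546.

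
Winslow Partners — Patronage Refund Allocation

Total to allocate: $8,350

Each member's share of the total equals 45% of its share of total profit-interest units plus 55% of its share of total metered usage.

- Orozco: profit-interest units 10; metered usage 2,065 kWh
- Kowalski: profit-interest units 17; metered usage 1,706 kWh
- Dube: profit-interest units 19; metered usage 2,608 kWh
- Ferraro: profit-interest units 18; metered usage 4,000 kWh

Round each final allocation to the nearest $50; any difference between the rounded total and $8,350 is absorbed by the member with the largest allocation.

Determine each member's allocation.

Orozco: $1,500; Kowalski: $1,750; Dube: $2,250; Ferraro: $2,850

Profit-interest units total 64; metered usage total 10,379.
Composite weights (45% profit-interest units + 55% metered usage): Orozco 0.1797; Kowalski 0.2099; Dube 0.2718; Ferraro 0.3385.
Pro-rata amounts: Orozco 1,500.83; Kowalski 1,752.96; Dube 2,269.50; Ferraro 2,826.72.
Rounded to nearest $50: Orozco $1,500; Kowalski $1,750; Dube $2,250; Ferraro $2,850. Sum = $8,350.
Rounded total matches; no reconciliation needed.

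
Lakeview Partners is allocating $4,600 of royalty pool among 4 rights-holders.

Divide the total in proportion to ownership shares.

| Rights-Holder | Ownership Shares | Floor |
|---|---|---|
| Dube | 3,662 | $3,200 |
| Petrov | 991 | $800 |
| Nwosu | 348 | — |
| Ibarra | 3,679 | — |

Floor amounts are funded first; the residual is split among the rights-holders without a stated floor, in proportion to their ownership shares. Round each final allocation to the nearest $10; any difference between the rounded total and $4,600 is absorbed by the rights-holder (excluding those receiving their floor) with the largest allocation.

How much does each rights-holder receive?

Guaranteed amounts: Dube $3,200; Petrov $800. Balance $600.
Balance split over remaining ownership shares 4,027: Nwosu 51.85 → $50; Ibarra 548.15 → $550.

Dube: $3,200; Petrov: $800; Nwosu: $50; Ibarra: $550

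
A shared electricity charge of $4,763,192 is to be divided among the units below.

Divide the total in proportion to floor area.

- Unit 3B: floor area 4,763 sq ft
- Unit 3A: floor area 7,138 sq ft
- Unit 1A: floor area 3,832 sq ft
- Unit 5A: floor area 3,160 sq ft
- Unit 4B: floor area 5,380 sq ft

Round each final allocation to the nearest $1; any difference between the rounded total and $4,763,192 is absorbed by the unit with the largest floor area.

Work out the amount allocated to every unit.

Unit 3B: $934,663 | Unit 3A: $1,400,720 | Unit 1A: $751,969 | Unit 5A: $620,100 | Unit 4B: $1,055,740

Floor area total: 4,763 + 7,138 + 3,832 + 3,160 + 5,380 = 24,273.
Raw shares: Unit 3B 934,663.35; Unit 3A 1,400,719.503; Unit 1A 751,969.34; Unit 5A 620,099.98; Unit 4B 1,055,739.83.
At nearest $1: Unit 3B $934,663; Unit 3A $1,400,720; Unit 1A $751,969; Unit 5A $620,100; Unit 4B $1,055,740. Sum = $4,763,192.
No rounding difference to absorb.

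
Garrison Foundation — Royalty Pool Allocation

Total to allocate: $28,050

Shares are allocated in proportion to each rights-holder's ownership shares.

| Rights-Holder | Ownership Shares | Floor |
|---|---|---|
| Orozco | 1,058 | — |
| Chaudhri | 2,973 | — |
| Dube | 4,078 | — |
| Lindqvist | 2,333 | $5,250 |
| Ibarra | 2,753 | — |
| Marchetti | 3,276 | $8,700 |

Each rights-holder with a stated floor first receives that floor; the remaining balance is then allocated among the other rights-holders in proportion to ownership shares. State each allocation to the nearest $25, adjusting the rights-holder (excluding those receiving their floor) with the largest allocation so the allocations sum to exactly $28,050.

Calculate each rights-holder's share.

Minimums first: Lindqvist $5,250; Marchetti $8,700. Balance $14,100.
Balance split over remaining ownership shares 10,862: Orozco 1,373.39 → $1,375; Chaudhri 3,859.26 → $3,850; Dube 5,293.67 → $5,300; Ibarra 3,573.68 → $3,575.

Orozco: $1,375; Chaudhri: $3,850; Dube: $5,300; Lindqvist: $5,250; Ibarra: $3,575; Marchetti: $8,700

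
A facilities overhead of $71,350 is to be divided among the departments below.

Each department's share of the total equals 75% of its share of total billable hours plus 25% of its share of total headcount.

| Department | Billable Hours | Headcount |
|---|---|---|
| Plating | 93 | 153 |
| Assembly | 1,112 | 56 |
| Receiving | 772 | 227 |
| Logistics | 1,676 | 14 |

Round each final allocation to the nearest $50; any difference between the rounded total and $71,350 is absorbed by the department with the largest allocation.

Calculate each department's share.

Totals — billable hours 3,653, headcount 450.
Composite weights (75% billable hours + 25% headcount): Plating 0.1041; Assembly 0.2594; Receiving 0.2846; Logistics 0.3519.
Unrounded shares: Plating 7,427.10; Assembly 18,509.38; Receiving 20,306.99; Logistics 25,106.53.
At nearest $50: Plating $7,450; Assembly $18,500; Receiving $20,300; Logistics $25,100. Sum = $71,350.
Rounded total matches; no reconciliation needed.

Plating: $7,450 | Assembly: $18,500 | Receiving: $20,300 | Logistics: $25,100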